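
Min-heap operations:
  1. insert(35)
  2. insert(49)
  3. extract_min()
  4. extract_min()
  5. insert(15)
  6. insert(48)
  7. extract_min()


insert(35) -> [35]
insert(49) -> [35, 49]
extract_min()->35, [49]
extract_min()->49, []
insert(15) -> [15]
insert(48) -> [15, 48]
extract_min()->15, [48]

Final heap: [48]


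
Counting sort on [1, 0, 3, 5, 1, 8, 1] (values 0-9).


Input: [1, 0, 3, 5, 1, 8, 1]
Counts: [1, 3, 0, 1, 0, 1, 0, 0, 1, 0]

Sorted: [0, 1, 1, 1, 3, 5, 8]


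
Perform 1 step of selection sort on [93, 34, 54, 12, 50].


Initial: [93, 34, 54, 12, 50]
Step 1: min=12 at 3
  Swap: [12, 34, 54, 93, 50]

After 1 step: [12, 34, 54, 93, 50]


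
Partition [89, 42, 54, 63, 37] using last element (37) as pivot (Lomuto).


Pivot: 37
Place pivot at 0: [37, 42, 54, 63, 89]

Partitioned: [37, 42, 54, 63, 89]


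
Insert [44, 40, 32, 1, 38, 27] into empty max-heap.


Insert 44: [44]
Insert 40: [44, 40]
Insert 32: [44, 40, 32]
Insert 1: [44, 40, 32, 1]
Insert 38: [44, 40, 32, 1, 38]
Insert 27: [44, 40, 32, 1, 38, 27]

Final heap: [44, 40, 32, 1, 38, 27]


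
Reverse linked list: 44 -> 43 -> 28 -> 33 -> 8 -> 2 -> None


Step 1: curr=44, set curr.next=prev(None) | reversed so far: 44
Step 2: curr=43, set curr.next=prev(44) | reversed so far: 43 -> 44
Step 3: curr=28, set curr.next=prev(43) | reversed so far: 28 -> 43 -> 44
Step 4: curr=33, set curr.next=prev(28) | reversed so far: 33 -> 28 -> 43 -> 44
Step 5: curr=8, set curr.next=prev(33) | reversed so far: 8 -> 33 -> 28 -> 43 -> 44
Step 6: curr=2, set curr.next=prev(8) | reversed so far: 2 -> 8 -> 33 -> 28 -> 43 -> 44

2 -> 8 -> 33 -> 28 -> 43 -> 44 -> None


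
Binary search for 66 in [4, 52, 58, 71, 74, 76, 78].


Step 1: lo=0, hi=6, mid=3, val=71
Step 2: lo=0, hi=2, mid=1, val=52
Step 3: lo=2, hi=2, mid=2, val=58

Not found


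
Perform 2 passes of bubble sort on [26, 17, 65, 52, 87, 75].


Initial: [26, 17, 65, 52, 87, 75]
Pass 1: [17, 26, 52, 65, 75, 87] (3 swaps)
Pass 2: [17, 26, 52, 65, 75, 87] (0 swaps)

After 2 passes: [17, 26, 52, 65, 75, 87]


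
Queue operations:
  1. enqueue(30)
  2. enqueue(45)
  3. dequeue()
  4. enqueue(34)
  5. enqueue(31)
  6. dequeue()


enqueue(30) -> [30]
enqueue(45) -> [30, 45]
dequeue()->30, [45]
enqueue(34) -> [45, 34]
enqueue(31) -> [45, 34, 31]
dequeue()->45, [34, 31]

Final queue: [34, 31]


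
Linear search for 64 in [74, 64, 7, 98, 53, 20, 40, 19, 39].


i=0: 74!=64
i=1: 64==64 found!

Found at 1, 2 comps


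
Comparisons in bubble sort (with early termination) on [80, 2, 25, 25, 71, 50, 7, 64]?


Algorithm: bubble sort (with early termination)
Input: [80, 2, 25, 25, 71, 50, 7, 64]
Sorted: [2, 7, 25, 25, 50, 64, 71, 80]

27


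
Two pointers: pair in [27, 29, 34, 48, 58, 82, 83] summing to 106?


lo=0(27)+hi=6(83)=110
lo=0(27)+hi=5(82)=109
lo=0(27)+hi=4(58)=85
lo=1(29)+hi=4(58)=87
lo=2(34)+hi=4(58)=92
lo=3(48)+hi=4(58)=106

Yes: 48+58=106


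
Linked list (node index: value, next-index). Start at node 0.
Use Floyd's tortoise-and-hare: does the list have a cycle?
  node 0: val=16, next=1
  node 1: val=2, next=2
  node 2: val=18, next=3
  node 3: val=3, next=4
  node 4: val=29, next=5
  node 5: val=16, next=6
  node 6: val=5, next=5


Floyd's tortoise (slow, +1) and hare (fast, +2):
  init: slow=0, fast=0
  step 1: slow=1, fast=2
  step 2: slow=2, fast=4
  step 3: slow=3, fast=6
  step 4: slow=4, fast=6
  step 5: slow=5, fast=6
  step 6: slow=6, fast=6
  slow == fast at node 6: cycle detected

Cycle: yes


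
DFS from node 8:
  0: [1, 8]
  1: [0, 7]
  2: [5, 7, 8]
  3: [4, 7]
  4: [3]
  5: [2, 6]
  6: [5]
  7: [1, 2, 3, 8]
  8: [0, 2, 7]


Visit 8, push [7, 2, 0]
Visit 0, push [1]
Visit 1, push [7]
Visit 7, push [3, 2]
Visit 2, push [5]
Visit 5, push [6]
Visit 6, push []
Visit 3, push [4]
Visit 4, push []

DFS order: [8, 0, 1, 7, 2, 5, 6, 3, 4]


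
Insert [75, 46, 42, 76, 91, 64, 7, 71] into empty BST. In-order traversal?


Insert 75: root
Insert 46: L from 75
Insert 42: L from 75 -> L from 46
Insert 76: R from 75
Insert 91: R from 75 -> R from 76
Insert 64: L from 75 -> R from 46
Insert 7: L from 75 -> L from 46 -> L from 42
Insert 71: L from 75 -> R from 46 -> R from 64

In-order: [7, 42, 46, 64, 71, 75, 76, 91]


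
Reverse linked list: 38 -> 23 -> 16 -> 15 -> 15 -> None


Step 1: curr=38, set curr.next=prev(None) | reversed so far: 38
Step 2: curr=23, set curr.next=prev(38) | reversed so far: 23 -> 38
Step 3: curr=16, set curr.next=prev(23) | reversed so far: 16 -> 23 -> 38
Step 4: curr=15, set curr.next=prev(16) | reversed so far: 15 -> 16 -> 23 -> 38
Step 5: curr=15, set curr.next=prev(15) | reversed so far: 15 -> 15 -> 16 -> 23 -> 38

15 -> 15 -> 16 -> 23 -> 38 -> None


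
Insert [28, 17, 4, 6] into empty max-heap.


Insert 28: [28]
Insert 17: [28, 17]
Insert 4: [28, 17, 4]
Insert 6: [28, 17, 4, 6]

Final heap: [28, 17, 4, 6]


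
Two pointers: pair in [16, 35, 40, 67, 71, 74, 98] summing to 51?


lo=0(16)+hi=6(98)=114
lo=0(16)+hi=5(74)=90
lo=0(16)+hi=4(71)=87
lo=0(16)+hi=3(67)=83
lo=0(16)+hi=2(40)=56
lo=0(16)+hi=1(35)=51

Yes: 16+35=51


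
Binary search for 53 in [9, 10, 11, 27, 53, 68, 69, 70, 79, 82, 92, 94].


Step 1: lo=0, hi=11, mid=5, val=68
Step 2: lo=0, hi=4, mid=2, val=11
Step 3: lo=3, hi=4, mid=3, val=27
Step 4: lo=4, hi=4, mid=4, val=53

Found at index 4


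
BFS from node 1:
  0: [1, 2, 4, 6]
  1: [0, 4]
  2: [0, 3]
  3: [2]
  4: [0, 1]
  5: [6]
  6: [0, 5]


Visit 1, enqueue [0, 4]
Visit 0, enqueue [2, 6]
Visit 4, enqueue []
Visit 2, enqueue [3]
Visit 6, enqueue [5]
Visit 3, enqueue []
Visit 5, enqueue []

BFS order: [1, 0, 4, 2, 6, 3, 5]


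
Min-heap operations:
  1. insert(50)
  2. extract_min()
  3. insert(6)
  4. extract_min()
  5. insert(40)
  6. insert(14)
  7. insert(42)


insert(50) -> [50]
extract_min()->50, []
insert(6) -> [6]
extract_min()->6, []
insert(40) -> [40]
insert(14) -> [14, 40]
insert(42) -> [14, 40, 42]

Final heap: [14, 40, 42]


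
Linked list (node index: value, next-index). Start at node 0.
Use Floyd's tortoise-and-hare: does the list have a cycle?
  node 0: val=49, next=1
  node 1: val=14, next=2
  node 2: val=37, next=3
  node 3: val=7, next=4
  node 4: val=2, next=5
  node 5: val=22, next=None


Floyd's tortoise (slow, +1) and hare (fast, +2):
  init: slow=0, fast=0
  step 1: slow=1, fast=2
  step 2: slow=2, fast=4
  step 3: fast 4->5->None, no cycle

Cycle: no


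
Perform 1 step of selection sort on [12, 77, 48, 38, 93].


Initial: [12, 77, 48, 38, 93]
Step 1: min=12 at 0
  Swap: [12, 77, 48, 38, 93]

After 1 step: [12, 77, 48, 38, 93]


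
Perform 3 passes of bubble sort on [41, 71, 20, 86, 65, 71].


Initial: [41, 71, 20, 86, 65, 71]
Pass 1: [41, 20, 71, 65, 71, 86] (3 swaps)
Pass 2: [20, 41, 65, 71, 71, 86] (2 swaps)
Pass 3: [20, 41, 65, 71, 71, 86] (0 swaps)

After 3 passes: [20, 41, 65, 71, 71, 86]


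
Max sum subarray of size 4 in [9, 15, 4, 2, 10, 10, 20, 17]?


[0:4]: 30
[1:5]: 31
[2:6]: 26
[3:7]: 42
[4:8]: 57

Max: 57 at [4:8]


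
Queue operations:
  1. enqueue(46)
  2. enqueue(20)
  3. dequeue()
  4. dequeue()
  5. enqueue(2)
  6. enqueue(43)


enqueue(46) -> [46]
enqueue(20) -> [46, 20]
dequeue()->46, [20]
dequeue()->20, []
enqueue(2) -> [2]
enqueue(43) -> [2, 43]

Final queue: [2, 43]


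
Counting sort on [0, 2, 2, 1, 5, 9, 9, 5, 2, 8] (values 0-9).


Input: [0, 2, 2, 1, 5, 9, 9, 5, 2, 8]
Counts: [1, 1, 3, 0, 0, 2, 0, 0, 1, 2]

Sorted: [0, 1, 2, 2, 2, 5, 5, 8, 9, 9]


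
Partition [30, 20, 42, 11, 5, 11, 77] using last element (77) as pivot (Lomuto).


Pivot: 77
  30 <= 77: advance i (no swap)
  20 <= 77: advance i (no swap)
  42 <= 77: advance i (no swap)
  11 <= 77: advance i (no swap)
  5 <= 77: advance i (no swap)
  11 <= 77: advance i (no swap)
Place pivot at 6: [30, 20, 42, 11, 5, 11, 77]

Partitioned: [30, 20, 42, 11, 5, 11, 77]


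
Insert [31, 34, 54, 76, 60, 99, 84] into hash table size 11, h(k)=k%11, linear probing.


Insert 31: h=9 -> slot 9
Insert 34: h=1 -> slot 1
Insert 54: h=10 -> slot 10
Insert 76: h=10, 1 probes -> slot 0
Insert 60: h=5 -> slot 5
Insert 99: h=0, 2 probes -> slot 2
Insert 84: h=7 -> slot 7

Table: [76, 34, 99, None, None, 60, None, 84, None, 31, 54]


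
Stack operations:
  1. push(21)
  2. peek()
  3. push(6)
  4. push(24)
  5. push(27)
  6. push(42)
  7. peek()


push(21) -> [21]
peek()->21
push(6) -> [21, 6]
push(24) -> [21, 6, 24]
push(27) -> [21, 6, 24, 27]
push(42) -> [21, 6, 24, 27, 42]
peek()->42

Final stack: [21, 6, 24, 27, 42]


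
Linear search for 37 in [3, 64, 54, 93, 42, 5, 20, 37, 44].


i=0: 3!=37
i=1: 64!=37
i=2: 54!=37
i=3: 93!=37
i=4: 42!=37
i=5: 5!=37
i=6: 20!=37
i=7: 37==37 found!

Found at 7, 8 comps


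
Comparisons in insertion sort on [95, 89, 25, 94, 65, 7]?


Algorithm: insertion sort
Input: [95, 89, 25, 94, 65, 7]
Sorted: [7, 25, 65, 89, 94, 95]

14


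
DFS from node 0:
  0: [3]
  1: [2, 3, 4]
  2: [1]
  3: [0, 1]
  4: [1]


Visit 0, push [3]
Visit 3, push [1]
Visit 1, push [4, 2]
Visit 2, push []
Visit 4, push []

DFS order: [0, 3, 1, 2, 4]


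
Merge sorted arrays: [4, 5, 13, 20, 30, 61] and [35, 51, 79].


Take 4 from A
Take 5 from A
Take 13 from A
Take 20 from A
Take 30 from A
Take 35 from B
Take 51 from B
Take 61 from A

Merged: [4, 5, 13, 20, 30, 35, 51, 61, 79]


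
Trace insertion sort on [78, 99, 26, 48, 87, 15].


Initial: [78, 99, 26, 48, 87, 15]
Insert 99: [78, 99, 26, 48, 87, 15]
Insert 26: [26, 78, 99, 48, 87, 15]
Insert 48: [26, 48, 78, 99, 87, 15]
Insert 87: [26, 48, 78, 87, 99, 15]
Insert 15: [15, 26, 48, 78, 87, 99]

Sorted: [15, 26, 48, 78, 87, 99]


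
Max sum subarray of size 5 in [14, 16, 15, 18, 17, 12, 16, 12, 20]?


[0:5]: 80
[1:6]: 78
[2:7]: 78
[3:8]: 75
[4:9]: 77

Max: 80 at [0:5]


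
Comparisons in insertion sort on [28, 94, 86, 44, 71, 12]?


Algorithm: insertion sort
Input: [28, 94, 86, 44, 71, 12]
Sorted: [12, 28, 44, 71, 86, 94]

14


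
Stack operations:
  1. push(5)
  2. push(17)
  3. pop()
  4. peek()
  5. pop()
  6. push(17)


push(5) -> [5]
push(17) -> [5, 17]
pop()->17, [5]
peek()->5
pop()->5, []
push(17) -> [17]

Final stack: [17]


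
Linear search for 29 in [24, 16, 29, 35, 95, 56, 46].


i=0: 24!=29
i=1: 16!=29
i=2: 29==29 found!

Found at 2, 3 comps


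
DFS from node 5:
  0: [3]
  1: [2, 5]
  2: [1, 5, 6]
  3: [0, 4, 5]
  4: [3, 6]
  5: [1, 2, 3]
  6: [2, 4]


Visit 5, push [3, 2, 1]
Visit 1, push [2]
Visit 2, push [6]
Visit 6, push [4]
Visit 4, push [3]
Visit 3, push [0]
Visit 0, push []

DFS order: [5, 1, 2, 6, 4, 3, 0]


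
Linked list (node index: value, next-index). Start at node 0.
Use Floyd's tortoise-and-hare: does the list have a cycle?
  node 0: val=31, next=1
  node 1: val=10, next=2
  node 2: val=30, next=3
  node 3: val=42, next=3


Floyd's tortoise (slow, +1) and hare (fast, +2):
  init: slow=0, fast=0
  step 1: slow=1, fast=2
  step 2: slow=2, fast=3
  step 3: slow=3, fast=3
  slow == fast at node 3: cycle detected

Cycle: yes


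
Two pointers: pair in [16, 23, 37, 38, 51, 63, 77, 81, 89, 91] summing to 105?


lo=0(16)+hi=9(91)=107
lo=0(16)+hi=8(89)=105

Yes: 16+89=105


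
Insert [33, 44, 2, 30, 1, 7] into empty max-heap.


Insert 33: [33]
Insert 44: [44, 33]
Insert 2: [44, 33, 2]
Insert 30: [44, 33, 2, 30]
Insert 1: [44, 33, 2, 30, 1]
Insert 7: [44, 33, 7, 30, 1, 2]

Final heap: [44, 33, 7, 30, 1, 2]


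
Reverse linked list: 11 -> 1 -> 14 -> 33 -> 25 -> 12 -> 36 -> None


Step 1: curr=11, set curr.next=prev(None) | reversed so far: 11
Step 2: curr=1, set curr.next=prev(11) | reversed so far: 1 -> 11
Step 3: curr=14, set curr.next=prev(1) | reversed so far: 14 -> 1 -> 11
Step 4: curr=33, set curr.next=prev(14) | reversed so far: 33 -> 14 -> 1 -> 11
Step 5: curr=25, set curr.next=prev(33) | reversed so far: 25 -> 33 -> 14 -> 1 -> 11
Step 6: curr=12, set curr.next=prev(25) | reversed so far: 12 -> 25 -> 33 -> 14 -> 1 -> 11
Step 7: curr=36, set curr.next=prev(12) | reversed so far: 36 -> 12 -> 25 -> 33 -> 14 -> 1 -> 11

36 -> 12 -> 25 -> 33 -> 14 -> 1 -> 11 -> None


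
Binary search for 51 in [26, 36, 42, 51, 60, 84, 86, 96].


Step 1: lo=0, hi=7, mid=3, val=51

Found at index 3


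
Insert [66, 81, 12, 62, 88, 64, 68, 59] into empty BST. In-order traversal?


Insert 66: root
Insert 81: R from 66
Insert 12: L from 66
Insert 62: L from 66 -> R from 12
Insert 88: R from 66 -> R from 81
Insert 64: L from 66 -> R from 12 -> R from 62
Insert 68: R from 66 -> L from 81
Insert 59: L from 66 -> R from 12 -> L from 62

In-order: [12, 59, 62, 64, 66, 68, 81, 88]


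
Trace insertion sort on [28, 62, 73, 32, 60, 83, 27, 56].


Initial: [28, 62, 73, 32, 60, 83, 27, 56]
Insert 62: [28, 62, 73, 32, 60, 83, 27, 56]
Insert 73: [28, 62, 73, 32, 60, 83, 27, 56]
Insert 32: [28, 32, 62, 73, 60, 83, 27, 56]
Insert 60: [28, 32, 60, 62, 73, 83, 27, 56]
Insert 83: [28, 32, 60, 62, 73, 83, 27, 56]
Insert 27: [27, 28, 32, 60, 62, 73, 83, 56]
Insert 56: [27, 28, 32, 56, 60, 62, 73, 83]

Sorted: [27, 28, 32, 56, 60, 62, 73, 83]


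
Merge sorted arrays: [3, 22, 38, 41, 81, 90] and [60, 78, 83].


Take 3 from A
Take 22 from A
Take 38 from A
Take 41 from A
Take 60 from B
Take 78 from B
Take 81 from A
Take 83 from B

Merged: [3, 22, 38, 41, 60, 78, 81, 83, 90]


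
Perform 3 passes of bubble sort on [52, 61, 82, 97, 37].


Initial: [52, 61, 82, 97, 37]
Pass 1: [52, 61, 82, 37, 97] (1 swaps)
Pass 2: [52, 61, 37, 82, 97] (1 swaps)
Pass 3: [52, 37, 61, 82, 97] (1 swaps)

After 3 passes: [52, 37, 61, 82, 97]


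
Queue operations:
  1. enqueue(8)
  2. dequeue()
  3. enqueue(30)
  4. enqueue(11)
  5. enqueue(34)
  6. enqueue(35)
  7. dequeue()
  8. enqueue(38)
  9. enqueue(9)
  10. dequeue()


enqueue(8) -> [8]
dequeue()->8, []
enqueue(30) -> [30]
enqueue(11) -> [30, 11]
enqueue(34) -> [30, 11, 34]
enqueue(35) -> [30, 11, 34, 35]
dequeue()->30, [11, 34, 35]
enqueue(38) -> [11, 34, 35, 38]
enqueue(9) -> [11, 34, 35, 38, 9]
dequeue()->11, [34, 35, 38, 9]

Final queue: [34, 35, 38, 9]


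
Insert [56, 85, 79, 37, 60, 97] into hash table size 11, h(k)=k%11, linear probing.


Insert 56: h=1 -> slot 1
Insert 85: h=8 -> slot 8
Insert 79: h=2 -> slot 2
Insert 37: h=4 -> slot 4
Insert 60: h=5 -> slot 5
Insert 97: h=9 -> slot 9

Table: [None, 56, 79, None, 37, 60, None, None, 85, 97, None]


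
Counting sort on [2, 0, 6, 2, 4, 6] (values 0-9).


Input: [2, 0, 6, 2, 4, 6]
Counts: [1, 0, 2, 0, 1, 0, 2, 0, 0, 0]

Sorted: [0, 2, 2, 4, 6, 6]


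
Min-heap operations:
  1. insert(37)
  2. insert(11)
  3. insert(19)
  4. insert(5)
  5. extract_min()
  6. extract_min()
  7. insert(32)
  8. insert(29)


insert(37) -> [37]
insert(11) -> [11, 37]
insert(19) -> [11, 37, 19]
insert(5) -> [5, 11, 19, 37]
extract_min()->5, [11, 37, 19]
extract_min()->11, [19, 37]
insert(32) -> [19, 37, 32]
insert(29) -> [19, 29, 32, 37]

Final heap: [19, 29, 32, 37]


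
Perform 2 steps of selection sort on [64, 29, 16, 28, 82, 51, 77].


Initial: [64, 29, 16, 28, 82, 51, 77]
Step 1: min=16 at 2
  Swap: [16, 29, 64, 28, 82, 51, 77]
Step 2: min=28 at 3
  Swap: [16, 28, 64, 29, 82, 51, 77]

After 2 steps: [16, 28, 64, 29, 82, 51, 77]


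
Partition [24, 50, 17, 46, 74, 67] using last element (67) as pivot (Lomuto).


Pivot: 67
  24 <= 67: advance i (no swap)
  50 <= 67: advance i (no swap)
  17 <= 67: advance i (no swap)
  46 <= 67: advance i (no swap)
Place pivot at 4: [24, 50, 17, 46, 67, 74]

Partitioned: [24, 50, 17, 46, 67, 74]


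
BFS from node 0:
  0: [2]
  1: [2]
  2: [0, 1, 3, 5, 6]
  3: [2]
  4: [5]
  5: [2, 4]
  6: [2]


Visit 0, enqueue [2]
Visit 2, enqueue [1, 3, 5, 6]
Visit 1, enqueue []
Visit 3, enqueue []
Visit 5, enqueue [4]
Visit 6, enqueue []
Visit 4, enqueue []

BFS order: [0, 2, 1, 3, 5, 6, 4]


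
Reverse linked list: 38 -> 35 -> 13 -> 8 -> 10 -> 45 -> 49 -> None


Step 1: curr=38, set curr.next=prev(None) | reversed so far: 38
Step 2: curr=35, set curr.next=prev(38) | reversed so far: 35 -> 38
Step 3: curr=13, set curr.next=prev(35) | reversed so far: 13 -> 35 -> 38
Step 4: curr=8, set curr.next=prev(13) | reversed so far: 8 -> 13 -> 35 -> 38
Step 5: curr=10, set curr.next=prev(8) | reversed so far: 10 -> 8 -> 13 -> 35 -> 38
Step 6: curr=45, set curr.next=prev(10) | reversed so far: 45 -> 10 -> 8 -> 13 -> 35 -> 38
Step 7: curr=49, set curr.next=prev(45) | reversed so far: 49 -> 45 -> 10 -> 8 -> 13 -> 35 -> 38

49 -> 45 -> 10 -> 8 -> 13 -> 35 -> 38 -> None


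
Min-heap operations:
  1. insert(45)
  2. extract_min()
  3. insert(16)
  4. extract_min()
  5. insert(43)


insert(45) -> [45]
extract_min()->45, []
insert(16) -> [16]
extract_min()->16, []
insert(43) -> [43]

Final heap: [43]


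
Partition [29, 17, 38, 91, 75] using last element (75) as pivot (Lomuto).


Pivot: 75
  29 <= 75: advance i (no swap)
  17 <= 75: advance i (no swap)
  38 <= 75: advance i (no swap)
Place pivot at 3: [29, 17, 38, 75, 91]

Partitioned: [29, 17, 38, 75, 91]


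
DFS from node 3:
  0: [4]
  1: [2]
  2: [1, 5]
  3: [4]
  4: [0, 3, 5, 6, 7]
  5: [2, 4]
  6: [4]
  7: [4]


Visit 3, push [4]
Visit 4, push [7, 6, 5, 0]
Visit 0, push []
Visit 5, push [2]
Visit 2, push [1]
Visit 1, push []
Visit 6, push []
Visit 7, push []

DFS order: [3, 4, 0, 5, 2, 1, 6, 7]


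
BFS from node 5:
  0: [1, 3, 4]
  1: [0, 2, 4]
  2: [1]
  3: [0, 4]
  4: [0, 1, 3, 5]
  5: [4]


Visit 5, enqueue [4]
Visit 4, enqueue [0, 1, 3]
Visit 0, enqueue []
Visit 1, enqueue [2]
Visit 3, enqueue []
Visit 2, enqueue []

BFS order: [5, 4, 0, 1, 3, 2]


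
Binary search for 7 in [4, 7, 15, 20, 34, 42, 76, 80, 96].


Step 1: lo=0, hi=8, mid=4, val=34
Step 2: lo=0, hi=3, mid=1, val=7

Found at index 1


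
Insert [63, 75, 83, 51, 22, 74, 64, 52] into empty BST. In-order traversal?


Insert 63: root
Insert 75: R from 63
Insert 83: R from 63 -> R from 75
Insert 51: L from 63
Insert 22: L from 63 -> L from 51
Insert 74: R from 63 -> L from 75
Insert 64: R from 63 -> L from 75 -> L from 74
Insert 52: L from 63 -> R from 51

In-order: [22, 51, 52, 63, 64, 74, 75, 83]


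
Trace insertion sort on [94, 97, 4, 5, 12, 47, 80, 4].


Initial: [94, 97, 4, 5, 12, 47, 80, 4]
Insert 97: [94, 97, 4, 5, 12, 47, 80, 4]
Insert 4: [4, 94, 97, 5, 12, 47, 80, 4]
Insert 5: [4, 5, 94, 97, 12, 47, 80, 4]
Insert 12: [4, 5, 12, 94, 97, 47, 80, 4]
Insert 47: [4, 5, 12, 47, 94, 97, 80, 4]
Insert 80: [4, 5, 12, 47, 80, 94, 97, 4]
Insert 4: [4, 4, 5, 12, 47, 80, 94, 97]

Sorted: [4, 4, 5, 12, 47, 80, 94, 97]


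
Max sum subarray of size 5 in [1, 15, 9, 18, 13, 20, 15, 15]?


[0:5]: 56
[1:6]: 75
[2:7]: 75
[3:8]: 81

Max: 81 at [3:8]


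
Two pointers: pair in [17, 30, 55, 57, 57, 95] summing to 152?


lo=0(17)+hi=5(95)=112
lo=1(30)+hi=5(95)=125
lo=2(55)+hi=5(95)=150
lo=3(57)+hi=5(95)=152

Yes: 57+95=152


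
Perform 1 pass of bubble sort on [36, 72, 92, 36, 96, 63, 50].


Initial: [36, 72, 92, 36, 96, 63, 50]
Pass 1: [36, 72, 36, 92, 63, 50, 96] (3 swaps)

After 1 pass: [36, 72, 36, 92, 63, 50, 96]


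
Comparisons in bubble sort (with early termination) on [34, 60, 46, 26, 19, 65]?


Algorithm: bubble sort (with early termination)
Input: [34, 60, 46, 26, 19, 65]
Sorted: [19, 26, 34, 46, 60, 65]

15


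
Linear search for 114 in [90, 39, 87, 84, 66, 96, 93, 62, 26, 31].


i=0: 90!=114
i=1: 39!=114
i=2: 87!=114
i=3: 84!=114
i=4: 66!=114
i=5: 96!=114
i=6: 93!=114
i=7: 62!=114
i=8: 26!=114
i=9: 31!=114

Not found, 10 comps


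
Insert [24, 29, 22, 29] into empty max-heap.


Insert 24: [24]
Insert 29: [29, 24]
Insert 22: [29, 24, 22]
Insert 29: [29, 29, 22, 24]

Final heap: [29, 29, 22, 24]


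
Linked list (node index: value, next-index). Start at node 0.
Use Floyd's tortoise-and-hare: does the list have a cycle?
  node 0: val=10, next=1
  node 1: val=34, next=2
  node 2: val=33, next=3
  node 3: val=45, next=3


Floyd's tortoise (slow, +1) and hare (fast, +2):
  init: slow=0, fast=0
  step 1: slow=1, fast=2
  step 2: slow=2, fast=3
  step 3: slow=3, fast=3
  slow == fast at node 3: cycle detected

Cycle: yes


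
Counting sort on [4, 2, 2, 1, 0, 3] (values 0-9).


Input: [4, 2, 2, 1, 0, 3]
Counts: [1, 1, 2, 1, 1, 0, 0, 0, 0, 0]

Sorted: [0, 1, 2, 2, 3, 4]


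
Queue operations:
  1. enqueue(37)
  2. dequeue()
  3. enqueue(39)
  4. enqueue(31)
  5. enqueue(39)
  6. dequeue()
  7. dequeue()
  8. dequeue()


enqueue(37) -> [37]
dequeue()->37, []
enqueue(39) -> [39]
enqueue(31) -> [39, 31]
enqueue(39) -> [39, 31, 39]
dequeue()->39, [31, 39]
dequeue()->31, [39]
dequeue()->39, []

Final queue: []


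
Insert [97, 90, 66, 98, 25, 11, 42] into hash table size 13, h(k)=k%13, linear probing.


Insert 97: h=6 -> slot 6
Insert 90: h=12 -> slot 12
Insert 66: h=1 -> slot 1
Insert 98: h=7 -> slot 7
Insert 25: h=12, 1 probes -> slot 0
Insert 11: h=11 -> slot 11
Insert 42: h=3 -> slot 3

Table: [25, 66, None, 42, None, None, 97, 98, None, None, None, 11, 90]


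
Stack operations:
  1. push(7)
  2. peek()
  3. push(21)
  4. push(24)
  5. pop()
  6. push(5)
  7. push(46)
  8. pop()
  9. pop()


push(7) -> [7]
peek()->7
push(21) -> [7, 21]
push(24) -> [7, 21, 24]
pop()->24, [7, 21]
push(5) -> [7, 21, 5]
push(46) -> [7, 21, 5, 46]
pop()->46, [7, 21, 5]
pop()->5, [7, 21]

Final stack: [7, 21]


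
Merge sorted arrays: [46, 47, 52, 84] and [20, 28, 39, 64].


Take 20 from B
Take 28 from B
Take 39 from B
Take 46 from A
Take 47 from A
Take 52 from A
Take 64 from B

Merged: [20, 28, 39, 46, 47, 52, 64, 84]


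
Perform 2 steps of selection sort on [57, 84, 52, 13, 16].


Initial: [57, 84, 52, 13, 16]
Step 1: min=13 at 3
  Swap: [13, 84, 52, 57, 16]
Step 2: min=16 at 4
  Swap: [13, 16, 52, 57, 84]

After 2 steps: [13, 16, 52, 57, 84]


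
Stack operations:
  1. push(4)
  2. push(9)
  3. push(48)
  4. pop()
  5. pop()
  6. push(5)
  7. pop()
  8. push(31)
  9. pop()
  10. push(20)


push(4) -> [4]
push(9) -> [4, 9]
push(48) -> [4, 9, 48]
pop()->48, [4, 9]
pop()->9, [4]
push(5) -> [4, 5]
pop()->5, [4]
push(31) -> [4, 31]
pop()->31, [4]
push(20) -> [4, 20]

Final stack: [4, 20]


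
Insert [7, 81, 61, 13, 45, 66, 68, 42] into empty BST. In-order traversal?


Insert 7: root
Insert 81: R from 7
Insert 61: R from 7 -> L from 81
Insert 13: R from 7 -> L from 81 -> L from 61
Insert 45: R from 7 -> L from 81 -> L from 61 -> R from 13
Insert 66: R from 7 -> L from 81 -> R from 61
Insert 68: R from 7 -> L from 81 -> R from 61 -> R from 66
Insert 42: R from 7 -> L from 81 -> L from 61 -> R from 13 -> L from 45

In-order: [7, 13, 42, 45, 61, 66, 68, 81]


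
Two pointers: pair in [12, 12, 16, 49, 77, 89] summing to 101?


lo=0(12)+hi=5(89)=101

Yes: 12+89=101


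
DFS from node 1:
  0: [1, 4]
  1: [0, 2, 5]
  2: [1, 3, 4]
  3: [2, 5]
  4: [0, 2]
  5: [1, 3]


Visit 1, push [5, 2, 0]
Visit 0, push [4]
Visit 4, push [2]
Visit 2, push [3]
Visit 3, push [5]
Visit 5, push []

DFS order: [1, 0, 4, 2, 3, 5]


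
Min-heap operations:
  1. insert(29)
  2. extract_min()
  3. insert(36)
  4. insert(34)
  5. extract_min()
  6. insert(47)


insert(29) -> [29]
extract_min()->29, []
insert(36) -> [36]
insert(34) -> [34, 36]
extract_min()->34, [36]
insert(47) -> [36, 47]

Final heap: [36, 47]


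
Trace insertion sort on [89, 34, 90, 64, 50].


Initial: [89, 34, 90, 64, 50]
Insert 34: [34, 89, 90, 64, 50]
Insert 90: [34, 89, 90, 64, 50]
Insert 64: [34, 64, 89, 90, 50]
Insert 50: [34, 50, 64, 89, 90]

Sorted: [34, 50, 64, 89, 90]


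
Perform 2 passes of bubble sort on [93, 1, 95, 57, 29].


Initial: [93, 1, 95, 57, 29]
Pass 1: [1, 93, 57, 29, 95] (3 swaps)
Pass 2: [1, 57, 29, 93, 95] (2 swaps)

After 2 passes: [1, 57, 29, 93, 95]


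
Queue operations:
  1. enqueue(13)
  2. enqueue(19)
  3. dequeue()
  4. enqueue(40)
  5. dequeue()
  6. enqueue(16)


enqueue(13) -> [13]
enqueue(19) -> [13, 19]
dequeue()->13, [19]
enqueue(40) -> [19, 40]
dequeue()->19, [40]
enqueue(16) -> [40, 16]

Final queue: [40, 16]


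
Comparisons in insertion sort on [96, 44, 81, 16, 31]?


Algorithm: insertion sort
Input: [96, 44, 81, 16, 31]
Sorted: [16, 31, 44, 81, 96]

10


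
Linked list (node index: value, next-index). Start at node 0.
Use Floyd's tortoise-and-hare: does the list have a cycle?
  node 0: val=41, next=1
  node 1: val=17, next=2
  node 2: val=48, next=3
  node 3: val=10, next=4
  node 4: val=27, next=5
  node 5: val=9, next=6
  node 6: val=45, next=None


Floyd's tortoise (slow, +1) and hare (fast, +2):
  init: slow=0, fast=0
  step 1: slow=1, fast=2
  step 2: slow=2, fast=4
  step 3: slow=3, fast=6
  step 4: fast -> None, no cycle

Cycle: no


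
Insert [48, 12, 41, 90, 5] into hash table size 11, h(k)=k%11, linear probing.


Insert 48: h=4 -> slot 4
Insert 12: h=1 -> slot 1
Insert 41: h=8 -> slot 8
Insert 90: h=2 -> slot 2
Insert 5: h=5 -> slot 5

Table: [None, 12, 90, None, 48, 5, None, None, 41, None, None]


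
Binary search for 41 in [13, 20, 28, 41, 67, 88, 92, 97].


Step 1: lo=0, hi=7, mid=3, val=41

Found at index 3


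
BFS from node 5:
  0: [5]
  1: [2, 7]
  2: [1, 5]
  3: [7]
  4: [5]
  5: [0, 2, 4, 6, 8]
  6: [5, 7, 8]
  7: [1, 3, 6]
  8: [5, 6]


Visit 5, enqueue [0, 2, 4, 6, 8]
Visit 0, enqueue []
Visit 2, enqueue [1]
Visit 4, enqueue []
Visit 6, enqueue [7]
Visit 8, enqueue []
Visit 1, enqueue []
Visit 7, enqueue [3]
Visit 3, enqueue []

BFS order: [5, 0, 2, 4, 6, 8, 1, 7, 3]


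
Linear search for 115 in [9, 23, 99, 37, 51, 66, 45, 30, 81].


i=0: 9!=115
i=1: 23!=115
i=2: 99!=115
i=3: 37!=115
i=4: 51!=115
i=5: 66!=115
i=6: 45!=115
i=7: 30!=115
i=8: 81!=115

Not found, 9 comps


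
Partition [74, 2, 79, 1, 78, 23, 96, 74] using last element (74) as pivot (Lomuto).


Pivot: 74
  74 <= 74: advance i (no swap)
  2 <= 74: advance i (no swap)
  1 <= 74: swap -> [74, 2, 1, 79, 78, 23, 96, 74]
  23 <= 74: swap -> [74, 2, 1, 23, 78, 79, 96, 74]
Place pivot at 4: [74, 2, 1, 23, 74, 79, 96, 78]

Partitioned: [74, 2, 1, 23, 74, 79, 96, 78]


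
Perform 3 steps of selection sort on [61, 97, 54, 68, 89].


Initial: [61, 97, 54, 68, 89]
Step 1: min=54 at 2
  Swap: [54, 97, 61, 68, 89]
Step 2: min=61 at 2
  Swap: [54, 61, 97, 68, 89]
Step 3: min=68 at 3
  Swap: [54, 61, 68, 97, 89]

After 3 steps: [54, 61, 68, 97, 89]


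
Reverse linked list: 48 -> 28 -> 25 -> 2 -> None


Step 1: curr=48, set curr.next=prev(None) | reversed so far: 48
Step 2: curr=28, set curr.next=prev(48) | reversed so far: 28 -> 48
Step 3: curr=25, set curr.next=prev(28) | reversed so far: 25 -> 28 -> 48
Step 4: curr=2, set curr.next=prev(25) | reversed so far: 2 -> 25 -> 28 -> 48

2 -> 25 -> 28 -> 48 -> None


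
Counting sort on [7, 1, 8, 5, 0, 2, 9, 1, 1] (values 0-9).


Input: [7, 1, 8, 5, 0, 2, 9, 1, 1]
Counts: [1, 3, 1, 0, 0, 1, 0, 1, 1, 1]

Sorted: [0, 1, 1, 1, 2, 5, 7, 8, 9]


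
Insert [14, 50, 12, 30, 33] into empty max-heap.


Insert 14: [14]
Insert 50: [50, 14]
Insert 12: [50, 14, 12]
Insert 30: [50, 30, 12, 14]
Insert 33: [50, 33, 12, 14, 30]

Final heap: [50, 33, 12, 14, 30]


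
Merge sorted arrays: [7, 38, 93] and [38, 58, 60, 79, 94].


Take 7 from A
Take 38 from A
Take 38 from B
Take 58 from B
Take 60 from B
Take 79 from B
Take 93 from A

Merged: [7, 38, 38, 58, 60, 79, 93, 94]


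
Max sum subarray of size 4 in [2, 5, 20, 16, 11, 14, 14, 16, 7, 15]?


[0:4]: 43
[1:5]: 52
[2:6]: 61
[3:7]: 55
[4:8]: 55
[5:9]: 51
[6:10]: 52

Max: 61 at [2:6]


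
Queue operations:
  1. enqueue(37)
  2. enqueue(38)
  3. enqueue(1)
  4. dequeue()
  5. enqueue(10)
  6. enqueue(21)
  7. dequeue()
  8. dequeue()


enqueue(37) -> [37]
enqueue(38) -> [37, 38]
enqueue(1) -> [37, 38, 1]
dequeue()->37, [38, 1]
enqueue(10) -> [38, 1, 10]
enqueue(21) -> [38, 1, 10, 21]
dequeue()->38, [1, 10, 21]
dequeue()->1, [10, 21]

Final queue: [10, 21]


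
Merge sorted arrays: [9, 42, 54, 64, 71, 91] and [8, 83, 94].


Take 8 from B
Take 9 from A
Take 42 from A
Take 54 from A
Take 64 from A
Take 71 from A
Take 83 from B
Take 91 from A

Merged: [8, 9, 42, 54, 64, 71, 83, 91, 94]


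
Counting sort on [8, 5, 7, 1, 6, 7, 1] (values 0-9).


Input: [8, 5, 7, 1, 6, 7, 1]
Counts: [0, 2, 0, 0, 0, 1, 1, 2, 1, 0]

Sorted: [1, 1, 5, 6, 7, 7, 8]


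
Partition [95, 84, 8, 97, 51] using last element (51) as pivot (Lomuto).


Pivot: 51
  8 <= 51: swap -> [8, 84, 95, 97, 51]
Place pivot at 1: [8, 51, 95, 97, 84]

Partitioned: [8, 51, 95, 97, 84]


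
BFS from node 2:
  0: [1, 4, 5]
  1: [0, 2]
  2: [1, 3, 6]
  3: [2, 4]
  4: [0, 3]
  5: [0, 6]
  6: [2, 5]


Visit 2, enqueue [1, 3, 6]
Visit 1, enqueue [0]
Visit 3, enqueue [4]
Visit 6, enqueue [5]
Visit 0, enqueue []
Visit 4, enqueue []
Visit 5, enqueue []

BFS order: [2, 1, 3, 6, 0, 4, 5]


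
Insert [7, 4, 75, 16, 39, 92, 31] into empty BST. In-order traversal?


Insert 7: root
Insert 4: L from 7
Insert 75: R from 7
Insert 16: R from 7 -> L from 75
Insert 39: R from 7 -> L from 75 -> R from 16
Insert 92: R from 7 -> R from 75
Insert 31: R from 7 -> L from 75 -> R from 16 -> L from 39

In-order: [4, 7, 16, 31, 39, 75, 92]


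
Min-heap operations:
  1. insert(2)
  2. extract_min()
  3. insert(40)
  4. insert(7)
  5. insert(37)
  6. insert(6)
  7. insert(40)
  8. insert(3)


insert(2) -> [2]
extract_min()->2, []
insert(40) -> [40]
insert(7) -> [7, 40]
insert(37) -> [7, 40, 37]
insert(6) -> [6, 7, 37, 40]
insert(40) -> [6, 7, 37, 40, 40]
insert(3) -> [3, 7, 6, 40, 40, 37]

Final heap: [3, 7, 6, 40, 40, 37]


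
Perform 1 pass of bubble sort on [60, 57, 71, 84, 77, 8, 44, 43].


Initial: [60, 57, 71, 84, 77, 8, 44, 43]
Pass 1: [57, 60, 71, 77, 8, 44, 43, 84] (5 swaps)

After 1 pass: [57, 60, 71, 77, 8, 44, 43, 84]


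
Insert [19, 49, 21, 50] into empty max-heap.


Insert 19: [19]
Insert 49: [49, 19]
Insert 21: [49, 19, 21]
Insert 50: [50, 49, 21, 19]

Final heap: [50, 49, 21, 19]


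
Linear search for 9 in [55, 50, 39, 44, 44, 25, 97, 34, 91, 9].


i=0: 55!=9
i=1: 50!=9
i=2: 39!=9
i=3: 44!=9
i=4: 44!=9
i=5: 25!=9
i=6: 97!=9
i=7: 34!=9
i=8: 91!=9
i=9: 9==9 found!

Found at 9, 10 comps


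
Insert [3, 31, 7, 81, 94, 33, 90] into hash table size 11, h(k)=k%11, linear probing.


Insert 3: h=3 -> slot 3
Insert 31: h=9 -> slot 9
Insert 7: h=7 -> slot 7
Insert 81: h=4 -> slot 4
Insert 94: h=6 -> slot 6
Insert 33: h=0 -> slot 0
Insert 90: h=2 -> slot 2

Table: [33, None, 90, 3, 81, None, 94, 7, None, 31, None]


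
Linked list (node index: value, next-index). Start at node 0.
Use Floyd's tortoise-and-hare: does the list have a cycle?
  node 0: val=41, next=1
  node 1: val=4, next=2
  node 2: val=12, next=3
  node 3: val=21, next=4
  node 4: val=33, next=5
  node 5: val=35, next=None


Floyd's tortoise (slow, +1) and hare (fast, +2):
  init: slow=0, fast=0
  step 1: slow=1, fast=2
  step 2: slow=2, fast=4
  step 3: fast 4->5->None, no cycle

Cycle: no


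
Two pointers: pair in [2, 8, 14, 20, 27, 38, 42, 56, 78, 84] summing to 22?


lo=0(2)+hi=9(84)=86
lo=0(2)+hi=8(78)=80
lo=0(2)+hi=7(56)=58
lo=0(2)+hi=6(42)=44
lo=0(2)+hi=5(38)=40
lo=0(2)+hi=4(27)=29
lo=0(2)+hi=3(20)=22

Yes: 2+20=22


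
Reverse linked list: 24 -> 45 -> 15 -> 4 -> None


Step 1: curr=24, set curr.next=prev(None) | reversed so far: 24
Step 2: curr=45, set curr.next=prev(24) | reversed so far: 45 -> 24
Step 3: curr=15, set curr.next=prev(45) | reversed so far: 15 -> 45 -> 24
Step 4: curr=4, set curr.next=prev(15) | reversed so far: 4 -> 15 -> 45 -> 24

4 -> 15 -> 45 -> 24 -> None


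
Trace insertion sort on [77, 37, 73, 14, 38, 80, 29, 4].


Initial: [77, 37, 73, 14, 38, 80, 29, 4]
Insert 37: [37, 77, 73, 14, 38, 80, 29, 4]
Insert 73: [37, 73, 77, 14, 38, 80, 29, 4]
Insert 14: [14, 37, 73, 77, 38, 80, 29, 4]
Insert 38: [14, 37, 38, 73, 77, 80, 29, 4]
Insert 80: [14, 37, 38, 73, 77, 80, 29, 4]
Insert 29: [14, 29, 37, 38, 73, 77, 80, 4]
Insert 4: [4, 14, 29, 37, 38, 73, 77, 80]

Sorted: [4, 14, 29, 37, 38, 73, 77, 80]


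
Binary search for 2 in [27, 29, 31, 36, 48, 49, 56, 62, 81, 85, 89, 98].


Step 1: lo=0, hi=11, mid=5, val=49
Step 2: lo=0, hi=4, mid=2, val=31
Step 3: lo=0, hi=1, mid=0, val=27

Not found


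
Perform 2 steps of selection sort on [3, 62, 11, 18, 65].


Initial: [3, 62, 11, 18, 65]
Step 1: min=3 at 0
  Swap: [3, 62, 11, 18, 65]
Step 2: min=11 at 2
  Swap: [3, 11, 62, 18, 65]

After 2 steps: [3, 11, 62, 18, 65]


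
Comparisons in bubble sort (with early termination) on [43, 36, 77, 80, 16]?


Algorithm: bubble sort (with early termination)
Input: [43, 36, 77, 80, 16]
Sorted: [16, 36, 43, 77, 80]

10


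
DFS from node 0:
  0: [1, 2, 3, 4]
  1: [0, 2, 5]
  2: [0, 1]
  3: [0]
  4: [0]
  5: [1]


Visit 0, push [4, 3, 2, 1]
Visit 1, push [5, 2]
Visit 2, push []
Visit 5, push []
Visit 3, push []
Visit 4, push []

DFS order: [0, 1, 2, 5, 3, 4]


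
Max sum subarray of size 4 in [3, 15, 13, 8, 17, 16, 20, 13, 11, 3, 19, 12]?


[0:4]: 39
[1:5]: 53
[2:6]: 54
[3:7]: 61
[4:8]: 66
[5:9]: 60
[6:10]: 47
[7:11]: 46
[8:12]: 45

Max: 66 at [4:8]


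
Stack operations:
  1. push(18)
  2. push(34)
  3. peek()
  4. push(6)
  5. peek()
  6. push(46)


push(18) -> [18]
push(34) -> [18, 34]
peek()->34
push(6) -> [18, 34, 6]
peek()->6
push(46) -> [18, 34, 6, 46]

Final stack: [18, 34, 6, 46]


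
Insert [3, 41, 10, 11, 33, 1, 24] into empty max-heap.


Insert 3: [3]
Insert 41: [41, 3]
Insert 10: [41, 3, 10]
Insert 11: [41, 11, 10, 3]
Insert 33: [41, 33, 10, 3, 11]
Insert 1: [41, 33, 10, 3, 11, 1]
Insert 24: [41, 33, 24, 3, 11, 1, 10]

Final heap: [41, 33, 24, 3, 11, 1, 10]


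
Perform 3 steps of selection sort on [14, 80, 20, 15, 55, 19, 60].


Initial: [14, 80, 20, 15, 55, 19, 60]
Step 1: min=14 at 0
  Swap: [14, 80, 20, 15, 55, 19, 60]
Step 2: min=15 at 3
  Swap: [14, 15, 20, 80, 55, 19, 60]
Step 3: min=19 at 5
  Swap: [14, 15, 19, 80, 55, 20, 60]

After 3 steps: [14, 15, 19, 80, 55, 20, 60]


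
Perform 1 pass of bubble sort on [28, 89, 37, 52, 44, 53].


Initial: [28, 89, 37, 52, 44, 53]
Pass 1: [28, 37, 52, 44, 53, 89] (4 swaps)

After 1 pass: [28, 37, 52, 44, 53, 89]


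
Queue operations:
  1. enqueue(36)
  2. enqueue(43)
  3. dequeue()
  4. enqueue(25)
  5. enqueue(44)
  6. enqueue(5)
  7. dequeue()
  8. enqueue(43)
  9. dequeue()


enqueue(36) -> [36]
enqueue(43) -> [36, 43]
dequeue()->36, [43]
enqueue(25) -> [43, 25]
enqueue(44) -> [43, 25, 44]
enqueue(5) -> [43, 25, 44, 5]
dequeue()->43, [25, 44, 5]
enqueue(43) -> [25, 44, 5, 43]
dequeue()->25, [44, 5, 43]

Final queue: [44, 5, 43]


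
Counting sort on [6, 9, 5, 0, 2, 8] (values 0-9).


Input: [6, 9, 5, 0, 2, 8]
Counts: [1, 0, 1, 0, 0, 1, 1, 0, 1, 1]

Sorted: [0, 2, 5, 6, 8, 9]


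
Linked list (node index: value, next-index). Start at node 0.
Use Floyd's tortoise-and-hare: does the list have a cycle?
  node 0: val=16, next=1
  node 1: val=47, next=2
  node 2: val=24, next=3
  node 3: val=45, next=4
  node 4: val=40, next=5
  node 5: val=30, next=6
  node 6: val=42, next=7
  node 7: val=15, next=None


Floyd's tortoise (slow, +1) and hare (fast, +2):
  init: slow=0, fast=0
  step 1: slow=1, fast=2
  step 2: slow=2, fast=4
  step 3: slow=3, fast=6
  step 4: fast 6->7->None, no cycle

Cycle: no


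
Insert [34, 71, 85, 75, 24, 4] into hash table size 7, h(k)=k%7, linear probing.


Insert 34: h=6 -> slot 6
Insert 71: h=1 -> slot 1
Insert 85: h=1, 1 probes -> slot 2
Insert 75: h=5 -> slot 5
Insert 24: h=3 -> slot 3
Insert 4: h=4 -> slot 4

Table: [None, 71, 85, 24, 4, 75, 34]


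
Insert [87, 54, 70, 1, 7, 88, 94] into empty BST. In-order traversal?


Insert 87: root
Insert 54: L from 87
Insert 70: L from 87 -> R from 54
Insert 1: L from 87 -> L from 54
Insert 7: L from 87 -> L from 54 -> R from 1
Insert 88: R from 87
Insert 94: R from 87 -> R from 88

In-order: [1, 7, 54, 70, 87, 88, 94]


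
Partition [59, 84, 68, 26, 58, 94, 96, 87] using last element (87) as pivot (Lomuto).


Pivot: 87
  59 <= 87: advance i (no swap)
  84 <= 87: advance i (no swap)
  68 <= 87: advance i (no swap)
  26 <= 87: advance i (no swap)
  58 <= 87: advance i (no swap)
Place pivot at 5: [59, 84, 68, 26, 58, 87, 96, 94]

Partitioned: [59, 84, 68, 26, 58, 87, 96, 94]


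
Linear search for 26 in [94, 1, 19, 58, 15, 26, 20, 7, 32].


i=0: 94!=26
i=1: 1!=26
i=2: 19!=26
i=3: 58!=26
i=4: 15!=26
i=5: 26==26 found!

Found at 5, 6 comps


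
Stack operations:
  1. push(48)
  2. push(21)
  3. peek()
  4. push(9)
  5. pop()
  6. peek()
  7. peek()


push(48) -> [48]
push(21) -> [48, 21]
peek()->21
push(9) -> [48, 21, 9]
pop()->9, [48, 21]
peek()->21
peek()->21

Final stack: [48, 21]


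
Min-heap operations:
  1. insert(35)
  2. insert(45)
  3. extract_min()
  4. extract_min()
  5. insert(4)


insert(35) -> [35]
insert(45) -> [35, 45]
extract_min()->35, [45]
extract_min()->45, []
insert(4) -> [4]

Final heap: [4]


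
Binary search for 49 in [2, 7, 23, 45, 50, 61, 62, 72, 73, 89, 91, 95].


Step 1: lo=0, hi=11, mid=5, val=61
Step 2: lo=0, hi=4, mid=2, val=23
Step 3: lo=3, hi=4, mid=3, val=45
Step 4: lo=4, hi=4, mid=4, val=50

Not found


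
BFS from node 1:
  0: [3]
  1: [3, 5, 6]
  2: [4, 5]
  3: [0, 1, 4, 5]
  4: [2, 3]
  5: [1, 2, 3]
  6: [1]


Visit 1, enqueue [3, 5, 6]
Visit 3, enqueue [0, 4]
Visit 5, enqueue [2]
Visit 6, enqueue []
Visit 0, enqueue []
Visit 4, enqueue []
Visit 2, enqueue []

BFS order: [1, 3, 5, 6, 0, 4, 2]


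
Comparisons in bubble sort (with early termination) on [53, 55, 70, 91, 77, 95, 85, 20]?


Algorithm: bubble sort (with early termination)
Input: [53, 55, 70, 91, 77, 95, 85, 20]
Sorted: [20, 53, 55, 70, 77, 85, 91, 95]

28


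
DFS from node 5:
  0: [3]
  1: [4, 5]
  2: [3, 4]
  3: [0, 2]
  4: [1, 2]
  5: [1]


Visit 5, push [1]
Visit 1, push [4]
Visit 4, push [2]
Visit 2, push [3]
Visit 3, push [0]
Visit 0, push []

DFS order: [5, 1, 4, 2, 3, 0]


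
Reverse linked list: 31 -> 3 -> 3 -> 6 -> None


Step 1: curr=31, set curr.next=prev(None) | reversed so far: 31
Step 2: curr=3, set curr.next=prev(31) | reversed so far: 3 -> 31
Step 3: curr=3, set curr.next=prev(3) | reversed so far: 3 -> 3 -> 31
Step 4: curr=6, set curr.next=prev(3) | reversed so far: 6 -> 3 -> 3 -> 31

6 -> 3 -> 3 -> 31 -> None


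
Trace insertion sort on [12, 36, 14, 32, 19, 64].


Initial: [12, 36, 14, 32, 19, 64]
Insert 36: [12, 36, 14, 32, 19, 64]
Insert 14: [12, 14, 36, 32, 19, 64]
Insert 32: [12, 14, 32, 36, 19, 64]
Insert 19: [12, 14, 19, 32, 36, 64]
Insert 64: [12, 14, 19, 32, 36, 64]

Sorted: [12, 14, 19, 32, 36, 64]


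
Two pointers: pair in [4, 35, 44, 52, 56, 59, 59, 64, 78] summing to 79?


lo=0(4)+hi=8(78)=82
lo=0(4)+hi=7(64)=68
lo=1(35)+hi=7(64)=99
lo=1(35)+hi=6(59)=94
lo=1(35)+hi=5(59)=94
lo=1(35)+hi=4(56)=91
lo=1(35)+hi=3(52)=87
lo=1(35)+hi=2(44)=79

Yes: 35+44=79


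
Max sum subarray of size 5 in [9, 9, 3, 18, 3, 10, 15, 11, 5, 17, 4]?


[0:5]: 42
[1:6]: 43
[2:7]: 49
[3:8]: 57
[4:9]: 44
[5:10]: 58
[6:11]: 52

Max: 58 at [5:10]


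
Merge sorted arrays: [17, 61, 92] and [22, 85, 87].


Take 17 from A
Take 22 from B
Take 61 from A
Take 85 from B
Take 87 from B

Merged: [17, 22, 61, 85, 87, 92]


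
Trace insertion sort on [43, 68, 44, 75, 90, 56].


Initial: [43, 68, 44, 75, 90, 56]
Insert 68: [43, 68, 44, 75, 90, 56]
Insert 44: [43, 44, 68, 75, 90, 56]
Insert 75: [43, 44, 68, 75, 90, 56]
Insert 90: [43, 44, 68, 75, 90, 56]
Insert 56: [43, 44, 56, 68, 75, 90]

Sorted: [43, 44, 56, 68, 75, 90]


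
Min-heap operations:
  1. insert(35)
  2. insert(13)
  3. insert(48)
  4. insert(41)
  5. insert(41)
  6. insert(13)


insert(35) -> [35]
insert(13) -> [13, 35]
insert(48) -> [13, 35, 48]
insert(41) -> [13, 35, 48, 41]
insert(41) -> [13, 35, 48, 41, 41]
insert(13) -> [13, 35, 13, 41, 41, 48]

Final heap: [13, 35, 13, 41, 41, 48]


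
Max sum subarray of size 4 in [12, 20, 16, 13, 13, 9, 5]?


[0:4]: 61
[1:5]: 62
[2:6]: 51
[3:7]: 40

Max: 62 at [1:5]
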